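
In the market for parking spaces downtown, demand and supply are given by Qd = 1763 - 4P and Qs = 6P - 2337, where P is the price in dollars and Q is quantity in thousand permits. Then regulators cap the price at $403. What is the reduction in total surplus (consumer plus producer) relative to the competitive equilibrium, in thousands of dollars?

367.5

Without the control the market clears where 1763 - 4P = 6P - 2337, i.e. P* = 410 and Q* = 123.
Because the ceiling (403) lies below the market-clearing price, it is binding.
At P = 403: Qd = 1763 - 4·403 = 151 and Qs = 6·403 - 2337 = 81.
Quantity traded falls to 81. At Q = 81 the demand price is (1763 - 81)/4 = 420.5 and the supply price is (2337 + 81)/6 = 403.
Deadweight loss = ½ · (420.5 - 403) · (123 - 81) = ½ · 17.5 · 42 = 367.5.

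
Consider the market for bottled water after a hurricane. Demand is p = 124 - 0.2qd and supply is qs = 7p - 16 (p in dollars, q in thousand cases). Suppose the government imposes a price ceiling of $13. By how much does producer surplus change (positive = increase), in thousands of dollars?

-8600

Rearranging demand gives qd = 620 - 5p. Equilibrium: 620 - 5p = 7p - 16, so 636 = 12p and p* = 53, q* = 355.
Since 13 < 53, the ceiling is binding.
At p = 13: qd = 620 - 5·13 = 555 and qs = 7·13 - 16 = 75.
Producer surplus without the control is ½ · (53 - 16/7) · 355 = 126025/14.
With the ceiling, producers sell 75 units at 13, so PS = ½ · (13 - 16/7) · 75 = 5625/14.
Change in producer surplus = 5625/14 - 126025/14 = -8600.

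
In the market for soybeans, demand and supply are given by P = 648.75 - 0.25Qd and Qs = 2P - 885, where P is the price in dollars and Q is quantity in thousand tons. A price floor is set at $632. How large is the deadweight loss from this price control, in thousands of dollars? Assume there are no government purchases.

Rearranging demand gives Qd = 2595 - 4P. In a free market, 2595 - 4P = 2P - 885 gives the equilibrium P* = 580, Q* = 275.
Because the floor (632) lies above the market-clearing price, it is binding.
At P = 632: Qd = 2595 - 4·632 = 67 and Qs = 2·632 - 885 = 379.
Quantity traded falls to 67. At Q = 67 the demand price is (2595 - 67)/4 = 632 and the supply price is (885 + 67)/2 = 476.
Deadweight loss = ½ · (632 - 476) · (275 - 67) = ½ · 156 · 208 = 16224.

16224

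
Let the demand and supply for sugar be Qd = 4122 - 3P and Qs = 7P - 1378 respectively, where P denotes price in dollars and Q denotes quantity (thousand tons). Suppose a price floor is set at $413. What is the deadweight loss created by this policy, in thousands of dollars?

0

Without the control the market clears where 4122 - 3P = 7P - 1378, i.e. P* = 550 and Q* = 2472.
The floor of 413 is below the equilibrium price 550, so it is not binding; the market clears at P* = 550, Q* = 2472.
Since the control does not bind, no trades are prevented and deadweight loss is zero.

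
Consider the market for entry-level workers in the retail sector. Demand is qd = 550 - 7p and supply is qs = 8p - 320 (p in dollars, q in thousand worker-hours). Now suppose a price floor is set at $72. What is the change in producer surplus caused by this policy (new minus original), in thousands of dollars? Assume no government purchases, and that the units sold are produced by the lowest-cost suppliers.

43.75

Setting quantity demanded equal to quantity supplied, 550 - 7p = 8p - 320, gives p* = 58 and q* = 144.
The floor of 72 is above the equilibrium price 58, so it binds.
At p = 72: qd = 550 - 7·72 = 46 and qs = 8·72 - 320 = 256.
Producer surplus without the control is ½ · (58 - 40) · 144 = 1296.
With the floor, 46 units are sold at 72. The supply price at q = 46 is 45.75, so PS = ½ · [(72 - 40) + (72 - 45.75)] · 46 = 1339.75.
Change in producer surplus = 1339.75 - 1296 = 43.75.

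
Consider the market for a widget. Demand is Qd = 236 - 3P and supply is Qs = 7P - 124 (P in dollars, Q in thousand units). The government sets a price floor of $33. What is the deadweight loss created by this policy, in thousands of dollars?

0

Without the control the market clears where 236 - 3P = 7P - 124, i.e. P* = 36 and Q* = 128.
The floor of 33 is below the equilibrium price 36, so it is not binding; the market clears at P* = 36, Q* = 128.
Since the control does not bind, no trades are prevented and deadweight loss is zero.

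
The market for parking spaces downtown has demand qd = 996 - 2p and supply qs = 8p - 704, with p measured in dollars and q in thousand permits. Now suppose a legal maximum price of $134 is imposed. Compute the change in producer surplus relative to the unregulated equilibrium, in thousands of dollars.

-18432

In a free market, 996 - 2p = 8p - 704 gives the equilibrium p* = 170, q* = 656.
Since 134 < 170, the ceiling is binding.
At p = 134: qd = 996 - 2·134 = 728 and qs = 8·134 - 704 = 368.
Producer surplus without the control is ½ · (170 - 88) · 656 = 26896.
With the ceiling, producers sell 368 units at 134, so PS = ½ · (134 - 88) · 368 = 8464.
Change in producer surplus = 8464 - 26896 = -18432.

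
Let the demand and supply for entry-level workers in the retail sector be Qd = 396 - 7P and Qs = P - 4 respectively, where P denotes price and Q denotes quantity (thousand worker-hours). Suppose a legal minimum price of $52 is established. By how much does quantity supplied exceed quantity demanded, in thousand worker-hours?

16

Setting quantity demanded equal to quantity supplied, 396 - 7P = P - 4, gives P* = 50 and Q* = 46.
Since 52 > 50, the floor is binding.
At P = 52: Qd = 396 - 7·52 = 32 and Qs = 52 - 4 = 48.
Surplus = Qs - Qd = 48 - 32 = 16.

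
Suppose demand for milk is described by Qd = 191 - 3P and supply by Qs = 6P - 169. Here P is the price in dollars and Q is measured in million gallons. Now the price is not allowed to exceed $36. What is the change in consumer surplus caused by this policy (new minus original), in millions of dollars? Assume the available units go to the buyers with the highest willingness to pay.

Setting quantity demanded equal to quantity supplied, 191 - 3P = 6P - 169, gives P* = 40 and Q* = 71.
Since 36 < 40, the ceiling is binding.
At P = 36: Qd = 191 - 3·36 = 83 and Qs = 6·36 - 169 = 47.
Consumer surplus without the control is ½ · (191/3 - 40) · 71 = 5041/6.
With the ceiling, 47 units are sold at 36 (assume they go to the highest-value buyers). The demand price at Q = 47 is 48, so CS = ½ · [(191/3 - 36) + (48 - 36)] · 47 = 5593/6.
Change in consumer surplus = 5593/6 - 5041/6 = 92.

92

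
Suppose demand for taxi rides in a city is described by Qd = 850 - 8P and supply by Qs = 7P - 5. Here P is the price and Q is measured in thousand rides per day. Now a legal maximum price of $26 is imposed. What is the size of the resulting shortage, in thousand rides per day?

In a free market, 850 - 8P = 7P - 5 gives the equilibrium P* = 57, Q* = 394.
The ceiling of 26 is below the equilibrium price 57, so it binds.
At P = 26: Qd = 850 - 8·26 = 642 and Qs = 7·26 - 5 = 177.
Shortage = Qd - Qs = 642 - 177 = 465.

465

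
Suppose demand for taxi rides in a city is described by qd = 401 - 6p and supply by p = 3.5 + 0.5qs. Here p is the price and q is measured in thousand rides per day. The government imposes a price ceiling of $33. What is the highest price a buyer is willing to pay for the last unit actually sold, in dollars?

57

Rearranging supply gives qs = 2p - 7. Setting quantity demanded equal to quantity supplied, 401 - 6p = 2p - 7, gives p* = 51 and q* = 95.
Because the ceiling (33) lies below the market-clearing price, it is binding.
At p = 33: qd = 401 - 6·33 = 203 and qs = 2·33 - 7 = 59.
Only 59 units reach the market. On the demand curve, the marginal buyer's willingness to pay at q = 59 is (401 - 59)/6 = 57.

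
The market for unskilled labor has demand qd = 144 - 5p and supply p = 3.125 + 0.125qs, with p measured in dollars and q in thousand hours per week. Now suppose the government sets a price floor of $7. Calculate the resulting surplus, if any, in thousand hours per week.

0

Rearranging supply gives qs = 8p - 25. Without the control the market clears where 144 - 5p = 8p - 25, i.e. p* = 13 and q* = 79.
Since 7 is below p* = 13, the floor does not bind and the free-market outcome prevails.
Since the control does not bind, there is no surplus.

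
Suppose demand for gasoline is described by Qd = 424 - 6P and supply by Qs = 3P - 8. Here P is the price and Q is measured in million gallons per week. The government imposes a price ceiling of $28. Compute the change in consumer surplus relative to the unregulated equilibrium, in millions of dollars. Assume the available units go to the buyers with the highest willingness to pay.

1220

In a free market, 424 - 6P = 3P - 8 gives the equilibrium P* = 48, Q* = 136.
Since 28 < 48, the ceiling is binding.
At P = 28: Qd = 424 - 6·28 = 256 and Qs = 3·28 - 8 = 76.
Consumer surplus without the control is ½ · (212/3 - 48) · 136 = 4624/3.
With the ceiling, 76 units are sold at 28 (assume they go to the highest-value buyers). The demand price at Q = 76 is 58, so CS = ½ · [(212/3 - 28) + (58 - 28)] · 76 = 8284/3.
Change in consumer surplus = 8284/3 - 4624/3 = 1220.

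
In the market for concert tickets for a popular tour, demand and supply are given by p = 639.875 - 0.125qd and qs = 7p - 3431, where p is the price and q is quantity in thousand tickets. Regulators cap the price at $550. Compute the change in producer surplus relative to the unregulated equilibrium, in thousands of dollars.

-9780

Rearranging demand gives qd = 5119 - 8p. Without the control the market clears where 5119 - 8p = 7p - 3431, i.e. p* = 570 and q* = 559.
Since 550 < 570, the ceiling is binding.
At p = 550: qd = 5119 - 8·550 = 719 and qs = 7·550 - 3431 = 419.
Producer surplus without the control is ½ · (570 - 3431/7) · 559 = 312481/14.
With the ceiling, producers sell 419 units at 550, so PS = ½ · (550 - 3431/7) · 419 = 175561/14.
Change in producer surplus = 175561/14 - 312481/14 = -9780.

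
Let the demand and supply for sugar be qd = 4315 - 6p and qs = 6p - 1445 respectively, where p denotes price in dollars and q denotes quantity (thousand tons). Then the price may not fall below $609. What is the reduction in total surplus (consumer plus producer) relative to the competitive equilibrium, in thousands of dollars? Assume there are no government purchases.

In a free market, 4315 - 6p = 6p - 1445 gives the equilibrium p* = 480, q* = 1435.
Since 609 > 480, the floor is binding.
At p = 609: qd = 4315 - 6·609 = 661 and qs = 6·609 - 1445 = 2209.
Quantity traded falls to 661. At q = 661 the demand price is (4315 - 661)/6 = 609 and the supply price is (1445 + 661)/6 = 351.
Deadweight loss = ½ · (609 - 351) · (1435 - 661) = ½ · 258 · 774 = 99846.

99846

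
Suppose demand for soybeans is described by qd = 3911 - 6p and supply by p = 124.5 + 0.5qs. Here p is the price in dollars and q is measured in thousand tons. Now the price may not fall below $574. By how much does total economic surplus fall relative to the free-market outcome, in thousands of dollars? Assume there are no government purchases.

Rearranging supply gives qs = 2p - 249. Without the control the market clears where 3911 - 6p = 2p - 249, i.e. p* = 520 and q* = 791.
The floor of 574 is above the equilibrium price 520, so it binds.
At p = 574: qd = 3911 - 6·574 = 467 and qs = 2·574 - 249 = 899.
Quantity traded falls to 467. At q = 467 the demand price is (3911 - 467)/6 = 574 and the supply price is (249 + 467)/2 = 358.
Deadweight loss = ½ · (574 - 358) · (791 - 467) = ½ · 216 · 324 = 34992.

34992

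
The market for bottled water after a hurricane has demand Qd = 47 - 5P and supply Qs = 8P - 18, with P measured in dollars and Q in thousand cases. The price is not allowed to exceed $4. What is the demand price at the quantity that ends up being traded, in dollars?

6.6

Equilibrium: 47 - 5P = 8P - 18, so 65 = 13P and P* = 5, Q* = 22.
The ceiling of 4 is below the equilibrium price 5, so it binds.
At P = 4: Qd = 47 - 5·4 = 27 and Qs = 8·4 - 18 = 14.
Only 14 units reach the market. On the demand curve, the marginal buyer's willingness to pay at Q = 14 is (47 - 14)/5 = 6.6.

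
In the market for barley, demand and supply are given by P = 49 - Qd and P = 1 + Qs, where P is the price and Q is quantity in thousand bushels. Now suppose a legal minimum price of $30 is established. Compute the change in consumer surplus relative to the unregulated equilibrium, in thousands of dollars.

-107.5

Rearranging demand gives Qd = 49 - P; rearranging supply gives Qs = P - 1. In a free market, 49 - P = P - 1 gives the equilibrium P* = 25, Q* = 24.
The floor of 30 is above the equilibrium price 25, so it binds.
At P = 30: Qd = 49 - 30 = 19 and Qs = 30 - 1 = 29.
Consumer surplus without the control is ½ · (49 - 25) · 24 = 288.
With the floor, consumers buy 19 units at 30, so CS = ½ · (49 - 30) · 19 = 180.5.
Change in consumer surplus = 180.5 - 288 = -107.5.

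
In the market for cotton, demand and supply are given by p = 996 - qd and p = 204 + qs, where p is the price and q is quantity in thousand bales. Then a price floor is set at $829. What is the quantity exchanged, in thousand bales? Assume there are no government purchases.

167

Rearranging demand gives qd = 996 - p; rearranging supply gives qs = p - 204. Without the control the market clears where 996 - p = p - 204, i.e. p* = 600 and q* = 396.
The floor of 829 is above the equilibrium price 600, so it binds.
At p = 829: qd = 996 - 829 = 167 and qs = 829 - 204 = 625.
The quantity actually transacted is the short side, demand: 167.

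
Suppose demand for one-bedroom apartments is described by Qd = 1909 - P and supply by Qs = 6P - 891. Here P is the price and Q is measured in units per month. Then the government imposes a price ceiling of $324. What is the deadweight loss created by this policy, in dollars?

In a free market, 1909 - P = 6P - 891 gives the equilibrium P* = 400, Q* = 1509.
Because the ceiling (324) lies below the market-clearing price, it is binding.
At P = 324: Qd = 1909 - 324 = 1585 and Qs = 6·324 - 891 = 1053.
Quantity traded falls to 1053. At Q = 1053 the demand price is 1909 - 1053 = 856 and the supply price is (891 + 1053)/6 = 324.
Deadweight loss = ½ · (856 - 324) · (1509 - 1053) = ½ · 532 · 456 = 121296.

121296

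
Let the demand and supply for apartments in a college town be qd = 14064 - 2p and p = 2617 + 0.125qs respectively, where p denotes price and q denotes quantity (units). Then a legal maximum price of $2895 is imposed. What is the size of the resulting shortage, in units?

6050

Rearranging supply gives qs = 8p - 20936. Setting quantity demanded equal to quantity supplied, 14064 - 2p = 8p - 20936, gives p* = 3500 and q* = 7064.
Since 2895 < 3500, the ceiling is binding.
At p = 2895: qd = 14064 - 2·2895 = 8274 and qs = 8·2895 - 20936 = 2224.
Shortage = qd - qs = 8274 - 2224 = 6050.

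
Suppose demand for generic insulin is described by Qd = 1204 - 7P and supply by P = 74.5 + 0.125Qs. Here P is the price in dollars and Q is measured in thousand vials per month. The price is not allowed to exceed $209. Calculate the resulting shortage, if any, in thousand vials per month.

0

Rearranging supply gives Qs = 8P - 596. Setting quantity demanded equal to quantity supplied, 1204 - 7P = 8P - 596, gives P* = 120 and Q* = 364.
The ceiling of 209 is above the equilibrium price 120, so it is not binding; the market clears at P* = 120, Q* = 364.
Since the control does not bind, there is no shortage.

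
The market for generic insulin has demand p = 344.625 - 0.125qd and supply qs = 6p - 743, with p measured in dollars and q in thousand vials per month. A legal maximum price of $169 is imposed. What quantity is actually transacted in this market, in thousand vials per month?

271

Rearranging demand gives qd = 2757 - 8p. Setting quantity demanded equal to quantity supplied, 2757 - 8p = 6p - 743, gives p* = 250 and q* = 757.
The ceiling of 169 is below the equilibrium price 250, so it binds.
At p = 169: qd = 2757 - 8·169 = 1405 and qs = 6·169 - 743 = 271.
The quantity actually transacted is the short side, supply: 271.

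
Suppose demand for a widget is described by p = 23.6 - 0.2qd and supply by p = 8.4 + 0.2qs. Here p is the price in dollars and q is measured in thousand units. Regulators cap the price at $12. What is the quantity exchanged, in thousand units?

Rearranging demand gives qd = 118 - 5p; rearranging supply gives qs = 5p - 42. Without the control the market clears where 118 - 5p = 5p - 42, i.e. p* = 16 and q* = 38.
Because the ceiling (12) lies below the market-clearing price, it is binding.
At p = 12: qd = 118 - 5·12 = 58 and qs = 5·12 - 42 = 18.
The quantity actually transacted is the short side, supply: 18.

18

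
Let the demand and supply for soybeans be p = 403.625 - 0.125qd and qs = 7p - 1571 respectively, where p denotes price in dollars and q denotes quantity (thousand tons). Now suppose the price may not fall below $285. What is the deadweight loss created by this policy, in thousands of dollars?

0

Rearranging demand gives qd = 3229 - 8p. In a free market, 3229 - 8p = 7p - 1571 gives the equilibrium p* = 320, q* = 669.
The floor of 285 is below the equilibrium price 320, so it is not binding; the market clears at p* = 320, q* = 669.
Since the control does not bind, no trades are prevented and deadweight loss is zero.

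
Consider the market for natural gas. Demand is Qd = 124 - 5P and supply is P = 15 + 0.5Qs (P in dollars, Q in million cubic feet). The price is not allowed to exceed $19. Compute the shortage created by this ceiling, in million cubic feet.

Rearranging supply gives Qs = 2P - 30. Equilibrium: 124 - 5P = 2P - 30, so 154 = 7P and P* = 22, Q* = 14.
Since 19 < 22, the ceiling is binding.
At P = 19: Qd = 124 - 5·19 = 29 and Qs = 2·19 - 30 = 8.
Shortage = Qd - Qs = 29 - 8 = 21.

21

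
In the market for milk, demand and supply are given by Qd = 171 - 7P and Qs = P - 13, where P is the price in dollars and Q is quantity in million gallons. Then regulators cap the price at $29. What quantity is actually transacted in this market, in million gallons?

Setting quantity demanded equal to quantity supplied, 171 - 7P = P - 13, gives P* = 23 and Q* = 10.
Since 29 is above P* = 23, the ceiling does not bind and the free-market outcome prevails.

10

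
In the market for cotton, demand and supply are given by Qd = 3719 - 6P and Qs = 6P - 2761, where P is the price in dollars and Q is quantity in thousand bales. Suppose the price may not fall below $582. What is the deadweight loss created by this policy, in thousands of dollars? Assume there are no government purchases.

10584

Setting quantity demanded equal to quantity supplied, 3719 - 6P = 6P - 2761, gives P* = 540 and Q* = 479.
Because the floor (582) lies above the market-clearing price, it is binding.
At P = 582: Qd = 3719 - 6·582 = 227 and Qs = 6·582 - 2761 = 731.
Quantity traded falls to 227. At Q = 227 the demand price is (3719 - 227)/6 = 582 and the supply price is (2761 + 227)/6 = 498.
Deadweight loss = ½ · (582 - 498) · (479 - 227) = ½ · 84 · 252 = 10584.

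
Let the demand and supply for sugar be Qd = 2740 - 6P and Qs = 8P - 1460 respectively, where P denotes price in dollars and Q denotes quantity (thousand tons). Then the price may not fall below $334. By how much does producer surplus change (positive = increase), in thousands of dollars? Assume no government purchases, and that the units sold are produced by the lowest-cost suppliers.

22423

Without the control the market clears where 2740 - 6P = 8P - 1460, i.e. P* = 300 and Q* = 940.
The floor of 334 is above the equilibrium price 300, so it binds.
At P = 334: Qd = 2740 - 6·334 = 736 and Qs = 8·334 - 1460 = 1212.
Producer surplus without the control is ½ · (300 - 182.5) · 940 = 55225.
With the floor, 736 units are sold at 334. The supply price at Q = 736 is 274.5, so PS = ½ · [(334 - 182.5) + (334 - 274.5)] · 736 = 77648.
Change in producer surplus = 77648 - 55225 = 22423.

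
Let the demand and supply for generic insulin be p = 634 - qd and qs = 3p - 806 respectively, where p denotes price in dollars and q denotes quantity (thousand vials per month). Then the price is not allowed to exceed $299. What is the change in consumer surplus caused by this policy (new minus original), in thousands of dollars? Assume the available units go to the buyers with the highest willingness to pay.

Rearranging demand gives qd = 634 - p. Setting quantity demanded equal to quantity supplied, 634 - p = 3p - 806, gives p* = 360 and q* = 274.
Since 299 < 360, the ceiling is binding.
At p = 299: qd = 634 - 299 = 335 and qs = 3·299 - 806 = 91.
Consumer surplus without the control is ½ · (634 - 360) · 274 = 37538.
With the ceiling, 91 units are sold at 299 (assume they go to the highest-value buyers). The demand price at q = 91 is 543, so CS = ½ · [(634 - 299) + (543 - 299)] · 91 = 26344.5.
Change in consumer surplus = 26344.5 - 37538 = -11193.5.

-11193.5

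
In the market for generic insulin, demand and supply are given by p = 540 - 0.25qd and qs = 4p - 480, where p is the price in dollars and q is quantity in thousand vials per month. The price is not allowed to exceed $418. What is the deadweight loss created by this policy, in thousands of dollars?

Rearranging demand gives qd = 2160 - 4p. Setting quantity demanded equal to quantity supplied, 2160 - 4p = 4p - 480, gives p* = 330 and q* = 840.
The ceiling of 418 is above the equilibrium price 330, so it is not binding; the market clears at p* = 330, q* = 840.
Since the control does not bind, no trades are prevented and deadweight loss is zero.

0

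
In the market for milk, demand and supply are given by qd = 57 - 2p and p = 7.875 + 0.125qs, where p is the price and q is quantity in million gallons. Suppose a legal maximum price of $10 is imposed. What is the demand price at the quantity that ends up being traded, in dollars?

20

Rearranging supply gives qs = 8p - 63. Setting quantity demanded equal to quantity supplied, 57 - 2p = 8p - 63, gives p* = 12 and q* = 33.
Because the ceiling (10) lies below the market-clearing price, it is binding.
At p = 10: qd = 57 - 2·10 = 37 and qs = 8·10 - 63 = 17.
Only 17 units reach the market. On the demand curve, the marginal buyer's willingness to pay at q = 17 is (57 - 17)/2 = 20.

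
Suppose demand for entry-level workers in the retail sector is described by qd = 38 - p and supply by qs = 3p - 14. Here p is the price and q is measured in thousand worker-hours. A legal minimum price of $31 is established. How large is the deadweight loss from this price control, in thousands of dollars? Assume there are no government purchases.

216

Equilibrium: 38 - p = 3p - 14, so 52 = 4p and p* = 13, q* = 25.
Because the floor (31) lies above the market-clearing price, it is binding.
At p = 31: qd = 38 - 31 = 7 and qs = 3·31 - 14 = 79.
Quantity traded falls to 7. At q = 7 the demand price is 38 - 7 = 31 and the supply price is (14 + 7)/3 = 7.
Deadweight loss = ½ · (31 - 7) · (25 - 7) = ½ · 24 · 18 = 216.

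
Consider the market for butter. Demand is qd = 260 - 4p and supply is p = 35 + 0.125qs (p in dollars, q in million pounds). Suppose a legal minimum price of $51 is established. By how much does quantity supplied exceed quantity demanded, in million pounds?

Rearranging supply gives qs = 8p - 280. Without the control the market clears where 260 - 4p = 8p - 280, i.e. p* = 45 and q* = 80.
Since 51 > 45, the floor is binding.
At p = 51: qd = 260 - 4·51 = 56 and qs = 8·51 - 280 = 128.
Surplus = qs - qd = 128 - 56 = 72.

72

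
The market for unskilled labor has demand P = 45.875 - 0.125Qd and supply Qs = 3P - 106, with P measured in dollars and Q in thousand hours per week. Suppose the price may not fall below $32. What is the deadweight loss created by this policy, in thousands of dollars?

0

Rearranging demand gives Qd = 367 - 8P. Without the control the market clears where 367 - 8P = 3P - 106, i.e. P* = 43 and Q* = 23.
The floor of 32 is below the equilibrium price 43, so it is not binding; the market clears at P* = 43, Q* = 23.
Since the control does not bind, no trades are prevented and deadweight loss is zero.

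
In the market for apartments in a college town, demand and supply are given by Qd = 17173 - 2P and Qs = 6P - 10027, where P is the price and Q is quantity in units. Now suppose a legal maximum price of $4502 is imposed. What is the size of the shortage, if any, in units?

0

Equilibrium: 17173 - 2P = 6P - 10027, so 27200 = 8P and P* = 3400, Q* = 10373.
Since 4502 is above P* = 3400, the ceiling does not bind and the free-market outcome prevails.
Since the control does not bind, there is no shortage.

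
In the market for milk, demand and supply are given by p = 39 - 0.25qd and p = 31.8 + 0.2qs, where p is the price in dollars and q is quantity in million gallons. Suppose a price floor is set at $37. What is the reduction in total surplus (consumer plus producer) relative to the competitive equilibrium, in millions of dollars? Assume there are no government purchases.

14.4

Rearranging demand gives qd = 156 - 4p; rearranging supply gives qs = 5p - 159. Without the control the market clears where 156 - 4p = 5p - 159, i.e. p* = 35 and q* = 16.
Because the floor (37) lies above the market-clearing price, it is binding.
At p = 37: qd = 156 - 4·37 = 8 and qs = 5·37 - 159 = 26.
Quantity traded falls to 8. At q = 8 the demand price is (156 - 8)/4 = 37 and the supply price is (159 + 8)/5 = 33.4.
Deadweight loss = ½ · (37 - 33.4) · (16 - 8) = ½ · 3.6 · 8 = 14.4.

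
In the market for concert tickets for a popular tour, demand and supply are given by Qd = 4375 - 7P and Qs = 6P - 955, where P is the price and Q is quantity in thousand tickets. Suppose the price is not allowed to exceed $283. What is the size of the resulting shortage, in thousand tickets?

1651

Equilibrium: 4375 - 7P = 6P - 955, so 5330 = 13P and P* = 410, Q* = 1505.
Since 283 < 410, the ceiling is binding.
At P = 283: Qd = 4375 - 7·283 = 2394 and Qs = 6·283 - 955 = 743.
Shortage = Qd - Qs = 2394 - 743 = 1651.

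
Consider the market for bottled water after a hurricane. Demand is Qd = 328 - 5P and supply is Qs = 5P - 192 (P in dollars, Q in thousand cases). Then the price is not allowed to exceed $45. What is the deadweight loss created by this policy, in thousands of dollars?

245

Without the control the market clears where 328 - 5P = 5P - 192, i.e. P* = 52 and Q* = 68.
The ceiling of 45 is below the equilibrium price 52, so it binds.
At P = 45: Qd = 328 - 5·45 = 103 and Qs = 5·45 - 192 = 33.
Quantity traded falls to 33. At Q = 33 the demand price is (328 - 33)/5 = 59 and the supply price is (192 + 33)/5 = 45.
Deadweight loss = ½ · (59 - 45) · (68 - 33) = ½ · 14 · 35 = 245.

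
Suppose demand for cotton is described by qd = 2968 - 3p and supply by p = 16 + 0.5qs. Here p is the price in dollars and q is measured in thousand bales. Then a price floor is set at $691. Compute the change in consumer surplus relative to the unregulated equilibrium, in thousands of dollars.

-93866.5

Rearranging supply gives qs = 2p - 32. Without the control the market clears where 2968 - 3p = 2p - 32, i.e. p* = 600 and q* = 1168.
Since 691 > 600, the floor is binding.
At p = 691: qd = 2968 - 3·691 = 895 and qs = 2·691 - 32 = 1350.
Consumer surplus without the control is ½ · (2968/3 - 600) · 1168 = 682112/3.
With the floor, consumers buy 895 units at 691, so CS = ½ · (2968/3 - 691) · 895 = 801025/6.
Change in consumer surplus = 801025/6 - 682112/3 = -93866.5.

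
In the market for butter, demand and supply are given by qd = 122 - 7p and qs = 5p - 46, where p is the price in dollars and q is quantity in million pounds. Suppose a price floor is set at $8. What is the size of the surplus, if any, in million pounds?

Equilibrium: 122 - 7p = 5p - 46, so 168 = 12p and p* = 14, q* = 24.
Since 8 is below p* = 14, the floor does not bind and the free-market outcome prevails.
Since the control does not bind, there is no surplus.

0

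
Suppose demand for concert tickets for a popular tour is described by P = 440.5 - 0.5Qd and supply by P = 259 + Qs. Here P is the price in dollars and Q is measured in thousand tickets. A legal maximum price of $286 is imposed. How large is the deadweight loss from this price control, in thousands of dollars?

6627

Rearranging demand gives Qd = 881 - 2P; rearranging supply gives Qs = P - 259. In a free market, 881 - 2P = P - 259 gives the equilibrium P* = 380, Q* = 121.
Since 286 < 380, the ceiling is binding.
At P = 286: Qd = 881 - 2·286 = 309 and Qs = 286 - 259 = 27.
Quantity traded falls to 27. At Q = 27 the demand price is (881 - 27)/2 = 427 and the supply price is 259 + 27 = 286.
Deadweight loss = ½ · (427 - 286) · (121 - 27) = ½ · 141 · 94 = 6627.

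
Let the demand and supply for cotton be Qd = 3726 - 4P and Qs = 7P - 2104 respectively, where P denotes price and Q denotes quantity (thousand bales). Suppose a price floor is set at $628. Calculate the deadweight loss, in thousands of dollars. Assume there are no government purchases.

30184

Setting quantity demanded equal to quantity supplied, 3726 - 4P = 7P - 2104, gives P* = 530 and Q* = 1606.
Because the floor (628) lies above the market-clearing price, it is binding.
At P = 628: Qd = 3726 - 4·628 = 1214 and Qs = 7·628 - 2104 = 2292.
Quantity traded falls to 1214. At Q = 1214 the demand price is (3726 - 1214)/4 = 628 and the supply price is (2104 + 1214)/7 = 474.
Deadweight loss = ½ · (628 - 474) · (1606 - 1214) = ½ · 154 · 392 = 30184.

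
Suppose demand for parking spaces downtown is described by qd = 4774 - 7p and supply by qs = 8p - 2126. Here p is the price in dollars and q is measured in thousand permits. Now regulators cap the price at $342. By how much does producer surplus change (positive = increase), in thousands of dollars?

In a free market, 4774 - 7p = 8p - 2126 gives the equilibrium p* = 460, q* = 1554.
The ceiling of 342 is below the equilibrium price 460, so it binds.
At p = 342: qd = 4774 - 7·342 = 2380 and qs = 8·342 - 2126 = 610.
Producer surplus without the control is ½ · (460 - 265.75) · 1554 = 150932.25.
With the ceiling, producers sell 610 units at 342, so PS = ½ · (342 - 265.75) · 610 = 23256.25.
Change in producer surplus = 23256.25 - 150932.25 = -127676.

-127676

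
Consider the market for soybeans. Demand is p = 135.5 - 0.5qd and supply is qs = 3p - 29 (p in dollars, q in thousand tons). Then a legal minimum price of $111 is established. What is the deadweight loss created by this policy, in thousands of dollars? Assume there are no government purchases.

4335

Rearranging demand gives qd = 271 - 2p. Equilibrium: 271 - 2p = 3p - 29, so 300 = 5p and p* = 60, q* = 151.
The floor of 111 is above the equilibrium price 60, so it binds.
At p = 111: qd = 271 - 2·111 = 49 and qs = 3·111 - 29 = 304.
Quantity traded falls to 49. At q = 49 the demand price is (271 - 49)/2 = 111 and the supply price is (29 + 49)/3 = 26.
Deadweight loss = ½ · (111 - 26) · (151 - 49) = ½ · 85 · 102 = 4335.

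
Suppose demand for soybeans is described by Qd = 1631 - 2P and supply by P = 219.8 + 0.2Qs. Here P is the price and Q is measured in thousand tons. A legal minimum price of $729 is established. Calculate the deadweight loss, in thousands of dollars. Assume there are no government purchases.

Rearranging supply gives Qs = 5P - 1099. Equilibrium: 1631 - 2P = 5P - 1099, so 2730 = 7P and P* = 390, Q* = 851.
The floor of 729 is above the equilibrium price 390, so it binds.
At P = 729: Qd = 1631 - 2·729 = 173 and Qs = 5·729 - 1099 = 2546.
Quantity traded falls to 173. At Q = 173 the demand price is (1631 - 173)/2 = 729 and the supply price is (1099 + 173)/5 = 254.4.
Deadweight loss = ½ · (729 - 254.4) · (851 - 173) = ½ · 474.6 · 678 = 160889.4.

160889.4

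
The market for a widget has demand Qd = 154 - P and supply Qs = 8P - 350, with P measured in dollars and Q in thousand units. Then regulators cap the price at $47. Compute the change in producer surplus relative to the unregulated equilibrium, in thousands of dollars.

-558

In a free market, 154 - P = 8P - 350 gives the equilibrium P* = 56, Q* = 98.
Since 47 < 56, the ceiling is binding.
At P = 47: Qd = 154 - 47 = 107 and Qs = 8·47 - 350 = 26.
Producer surplus without the control is ½ · (56 - 43.75) · 98 = 600.25.
With the ceiling, producers sell 26 units at 47, so PS = ½ · (47 - 43.75) · 26 = 42.25.
Change in producer surplus = 42.25 - 600.25 = -558.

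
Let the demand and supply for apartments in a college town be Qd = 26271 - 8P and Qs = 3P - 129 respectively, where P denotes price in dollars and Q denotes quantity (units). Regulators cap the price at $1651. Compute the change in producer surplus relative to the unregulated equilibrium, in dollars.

Equilibrium: 26271 - 8P = 3P - 129, so 26400 = 11P and P* = 2400, Q* = 7071.
The ceiling of 1651 is below the equilibrium price 2400, so it binds.
At P = 1651: Qd = 26271 - 8·1651 = 13063 and Qs = 3·1651 - 129 = 4824.
Producer surplus without the control is ½ · (2400 - 43) · 7071 = 8333173.5.
With the ceiling, producers sell 4824 units at 1651, so PS = ½ · (1651 - 43) · 4824 = 3878496.
Change in producer surplus = 3878496 - 8333173.5 = -4454677.5.

-4454677.5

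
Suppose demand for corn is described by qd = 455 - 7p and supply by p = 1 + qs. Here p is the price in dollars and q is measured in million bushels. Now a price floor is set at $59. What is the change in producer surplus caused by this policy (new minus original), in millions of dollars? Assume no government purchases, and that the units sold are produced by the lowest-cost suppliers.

Rearranging supply gives qs = p - 1. Equilibrium: 455 - 7p = p - 1, so 456 = 8p and p* = 57, q* = 56.
The floor of 59 is above the equilibrium price 57, so it binds.
At p = 59: qd = 455 - 7·59 = 42 and qs = 59 - 1 = 58.
Producer surplus without the control is ½ · (57 - 1) · 56 = 1568.
With the floor, 42 units are sold at 59. The supply price at q = 42 is 43, so PS = ½ · [(59 - 1) + (59 - 43)] · 42 = 1554.
Change in producer surplus = 1554 - 1568 = -14.

-14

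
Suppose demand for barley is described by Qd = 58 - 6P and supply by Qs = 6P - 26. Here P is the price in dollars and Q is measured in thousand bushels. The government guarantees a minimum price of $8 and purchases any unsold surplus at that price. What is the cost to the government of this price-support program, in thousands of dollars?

96

Equilibrium: 58 - 6P = 6P - 26, so 84 = 12P and P* = 7, Q* = 16.
Since 8 > 7, the floor is binding.
At P = 8: Qd = 58 - 6·8 = 10 and Qs = 6·8 - 26 = 22.
Surplus = Qs - Qd = 12.
Government expenditure = surplus × support price = 12 × 8 = 96.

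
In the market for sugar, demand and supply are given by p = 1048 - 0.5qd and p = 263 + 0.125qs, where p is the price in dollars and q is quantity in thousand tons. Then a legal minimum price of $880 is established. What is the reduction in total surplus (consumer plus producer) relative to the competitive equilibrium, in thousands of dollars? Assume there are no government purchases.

264500

Rearranging demand gives qd = 2096 - 2p; rearranging supply gives qs = 8p - 2104. Equilibrium: 2096 - 2p = 8p - 2104, so 4200 = 10p and p* = 420, q* = 1256.
Because the floor (880) lies above the market-clearing price, it is binding.
At p = 880: qd = 2096 - 2·880 = 336 and qs = 8·880 - 2104 = 4936.
Quantity traded falls to 336. At q = 336 the demand price is (2096 - 336)/2 = 880 and the supply price is (2104 + 336)/8 = 305.
Deadweight loss = ½ · (880 - 305) · (1256 - 336) = ½ · 575 · 920 = 264500.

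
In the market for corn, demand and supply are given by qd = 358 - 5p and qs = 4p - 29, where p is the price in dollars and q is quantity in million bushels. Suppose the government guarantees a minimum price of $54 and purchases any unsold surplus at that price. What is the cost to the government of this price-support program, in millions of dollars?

Equilibrium: 358 - 5p = 4p - 29, so 387 = 9p and p* = 43, q* = 143.
The floor of 54 is above the equilibrium price 43, so it binds.
At p = 54: qd = 358 - 5·54 = 88 and qs = 4·54 - 29 = 187.
Surplus = qs - qd = 99.
Government expenditure = surplus × support price = 99 × 54 = 5346.

5346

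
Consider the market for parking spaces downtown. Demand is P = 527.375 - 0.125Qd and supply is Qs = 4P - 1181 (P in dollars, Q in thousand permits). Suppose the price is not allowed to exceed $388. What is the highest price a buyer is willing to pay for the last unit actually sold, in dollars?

Rearranging demand gives Qd = 4219 - 8P. Setting quantity demanded equal to quantity supplied, 4219 - 8P = 4P - 1181, gives P* = 450 and Q* = 619.
Since 388 < 450, the ceiling is binding.
At P = 388: Qd = 4219 - 8·388 = 1115 and Qs = 4·388 - 1181 = 371.
Only 371 units reach the market. On the demand curve, the marginal buyer's willingness to pay at Q = 371 is (4219 - 371)/8 = 481.

481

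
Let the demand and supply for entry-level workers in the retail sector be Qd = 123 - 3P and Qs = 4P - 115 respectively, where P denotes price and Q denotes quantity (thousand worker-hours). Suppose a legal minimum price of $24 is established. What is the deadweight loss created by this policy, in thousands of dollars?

In a free market, 123 - 3P = 4P - 115 gives the equilibrium P* = 34, Q* = 21.
Since 24 is below P* = 34, the floor does not bind and the free-market outcome prevails.
Since the control does not bind, no trades are prevented and deadweight loss is zero.

0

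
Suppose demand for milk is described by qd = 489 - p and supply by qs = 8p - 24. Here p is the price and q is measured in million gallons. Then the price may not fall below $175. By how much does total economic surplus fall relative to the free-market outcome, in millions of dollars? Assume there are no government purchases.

Equilibrium: 489 - p = 8p - 24, so 513 = 9p and p* = 57, q* = 432.
The floor of 175 is above the equilibrium price 57, so it binds.
At p = 175: qd = 489 - 175 = 314 and qs = 8·175 - 24 = 1376.
Quantity traded falls to 314. At q = 314 the demand price is 489 - 314 = 175 and the supply price is (24 + 314)/8 = 42.25.
Deadweight loss = ½ · (175 - 42.25) · (432 - 314) = ½ · 132.75 · 118 = 7832.25.

7832.25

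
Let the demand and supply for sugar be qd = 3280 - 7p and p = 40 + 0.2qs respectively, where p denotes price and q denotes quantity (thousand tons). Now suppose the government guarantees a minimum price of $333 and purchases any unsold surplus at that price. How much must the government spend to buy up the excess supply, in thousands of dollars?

Rearranging supply gives qs = 5p - 200. Without the control the market clears where 3280 - 7p = 5p - 200, i.e. p* = 290 and q* = 1250.
Since 333 > 290, the floor is binding.
At p = 333: qd = 3280 - 7·333 = 949 and qs = 5·333 - 200 = 1465.
Surplus = qs - qd = 516.
Government expenditure = surplus × support price = 516 × 333 = 171828.

171828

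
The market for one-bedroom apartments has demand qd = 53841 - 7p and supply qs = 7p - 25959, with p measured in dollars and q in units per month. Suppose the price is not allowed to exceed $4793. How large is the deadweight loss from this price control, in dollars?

Without the control the market clears where 53841 - 7p = 7p - 25959, i.e. p* = 5700 and q* = 13941.
The ceiling of 4793 is below the equilibrium price 5700, so it binds.
At p = 4793: qd = 53841 - 7·4793 = 20290 and qs = 7·4793 - 25959 = 7592.
Quantity traded falls to 7592. At q = 7592 the demand price is (53841 - 7592)/7 = 6607 and the supply price is (25959 + 7592)/7 = 4793.
Deadweight loss = ½ · (6607 - 4793) · (13941 - 7592) = ½ · 1814 · 6349 = 5758543.

5758543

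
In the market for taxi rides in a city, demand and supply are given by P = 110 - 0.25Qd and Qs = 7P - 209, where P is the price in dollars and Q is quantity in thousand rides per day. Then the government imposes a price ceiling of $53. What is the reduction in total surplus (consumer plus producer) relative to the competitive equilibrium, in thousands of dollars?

346.5

Rearranging demand gives Qd = 440 - 4P. Setting quantity demanded equal to quantity supplied, 440 - 4P = 7P - 209, gives P* = 59 and Q* = 204.
Because the ceiling (53) lies below the market-clearing price, it is binding.
At P = 53: Qd = 440 - 4·53 = 228 and Qs = 7·53 - 209 = 162.
Quantity traded falls to 162. At Q = 162 the demand price is (440 - 162)/4 = 69.5 and the supply price is (209 + 162)/7 = 53.
Deadweight loss = ½ · (69.5 - 53) · (204 - 162) = ½ · 16.5 · 42 = 346.5.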